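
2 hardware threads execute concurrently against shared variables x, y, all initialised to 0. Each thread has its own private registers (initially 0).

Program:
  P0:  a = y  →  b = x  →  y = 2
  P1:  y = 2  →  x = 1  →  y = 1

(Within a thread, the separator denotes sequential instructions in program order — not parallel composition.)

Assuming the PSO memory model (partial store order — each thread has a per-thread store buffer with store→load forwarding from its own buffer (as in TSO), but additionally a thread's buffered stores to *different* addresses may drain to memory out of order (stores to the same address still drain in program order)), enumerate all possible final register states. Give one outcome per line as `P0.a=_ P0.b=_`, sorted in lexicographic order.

outcome vector order: (P0.a,P0.b)
|PSO outcomes| = 6

P0.a=0 P0.b=0
P0.a=0 P0.b=1
P0.a=1 P0.b=0
P0.a=1 P0.b=1
P0.a=2 P0.b=0
P0.a=2 P0.b=1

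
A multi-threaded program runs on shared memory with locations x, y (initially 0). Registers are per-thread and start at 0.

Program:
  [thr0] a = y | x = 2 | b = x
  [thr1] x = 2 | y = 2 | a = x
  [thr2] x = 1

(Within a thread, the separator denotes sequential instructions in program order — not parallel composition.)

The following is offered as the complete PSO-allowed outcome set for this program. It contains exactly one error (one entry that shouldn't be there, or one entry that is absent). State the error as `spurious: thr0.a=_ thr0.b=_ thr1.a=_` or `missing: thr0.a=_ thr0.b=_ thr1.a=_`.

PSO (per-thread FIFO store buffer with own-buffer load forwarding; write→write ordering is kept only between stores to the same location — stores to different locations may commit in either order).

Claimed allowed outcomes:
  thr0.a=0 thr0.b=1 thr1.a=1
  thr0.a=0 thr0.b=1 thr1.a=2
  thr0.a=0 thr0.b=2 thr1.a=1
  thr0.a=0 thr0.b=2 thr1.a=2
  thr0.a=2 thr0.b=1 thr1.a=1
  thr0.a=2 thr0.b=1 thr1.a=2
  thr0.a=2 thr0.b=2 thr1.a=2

missing: thr0.a=2 thr0.b=2 thr1.a=1

outcome vector order: (thr0.a,thr0.b,thr1.a)
PSO (8): (0,1,1); (0,1,2); (0,2,1); (0,2,2); (2,1,1); (2,1,2); (2,2,1); (2,2,2)
PSO∖claimed = {(2,2,1)}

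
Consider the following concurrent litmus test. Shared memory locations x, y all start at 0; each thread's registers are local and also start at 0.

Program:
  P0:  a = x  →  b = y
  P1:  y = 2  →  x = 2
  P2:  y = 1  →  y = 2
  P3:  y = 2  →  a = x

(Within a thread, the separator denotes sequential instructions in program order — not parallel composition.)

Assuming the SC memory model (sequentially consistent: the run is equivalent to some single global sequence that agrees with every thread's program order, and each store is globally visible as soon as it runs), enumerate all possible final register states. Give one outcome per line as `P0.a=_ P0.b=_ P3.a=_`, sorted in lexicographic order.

outcome vector order: (P0.a,P0.b,P3.a)
|SC outcomes| = 10

P0.a=0 P0.b=0 P3.a=0
P0.a=0 P0.b=0 P3.a=2
P0.a=0 P0.b=1 P3.a=0
P0.a=0 P0.b=1 P3.a=2
P0.a=0 P0.b=2 P3.a=0
P0.a=0 P0.b=2 P3.a=2
P0.a=2 P0.b=1 P3.a=0
P0.a=2 P0.b=1 P3.a=2
P0.a=2 P0.b=2 P3.a=0
P0.a=2 P0.b=2 P3.a=2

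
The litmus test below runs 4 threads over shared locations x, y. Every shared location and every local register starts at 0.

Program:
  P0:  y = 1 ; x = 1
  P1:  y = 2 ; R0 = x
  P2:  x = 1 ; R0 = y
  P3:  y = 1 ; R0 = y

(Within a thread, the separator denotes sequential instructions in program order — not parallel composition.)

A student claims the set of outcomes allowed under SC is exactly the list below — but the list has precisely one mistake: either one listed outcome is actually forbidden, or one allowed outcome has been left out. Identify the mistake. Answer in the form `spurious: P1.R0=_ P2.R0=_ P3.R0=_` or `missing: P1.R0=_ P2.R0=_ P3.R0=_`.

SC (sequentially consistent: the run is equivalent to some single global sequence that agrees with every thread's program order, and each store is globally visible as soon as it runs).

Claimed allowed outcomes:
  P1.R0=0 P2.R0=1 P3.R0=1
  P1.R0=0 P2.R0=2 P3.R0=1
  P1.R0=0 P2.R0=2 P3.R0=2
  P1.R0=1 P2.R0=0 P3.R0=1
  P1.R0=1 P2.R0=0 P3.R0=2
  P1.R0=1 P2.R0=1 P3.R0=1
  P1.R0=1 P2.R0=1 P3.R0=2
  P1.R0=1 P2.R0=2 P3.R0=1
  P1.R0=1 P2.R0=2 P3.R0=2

missing: P1.R0=0 P2.R0=1 P3.R0=2

outcome vector order: (P1.R0,P2.R0,P3.R0)
SC (10): (0,1,1); (0,1,2); (0,2,1); (0,2,2); (1,0,1); (1,0,2); (1,1,1); (1,1,2); (1,2,1); (1,2,2)
SC∖claimed = {(0,1,2)}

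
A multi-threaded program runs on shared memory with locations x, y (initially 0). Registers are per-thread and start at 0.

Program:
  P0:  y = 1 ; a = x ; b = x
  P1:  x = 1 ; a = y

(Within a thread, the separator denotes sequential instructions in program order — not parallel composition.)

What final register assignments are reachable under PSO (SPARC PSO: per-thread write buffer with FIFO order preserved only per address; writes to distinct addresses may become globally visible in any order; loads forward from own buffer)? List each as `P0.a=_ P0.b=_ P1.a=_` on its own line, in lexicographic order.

P0.a=0 P0.b=0 P1.a=0
P0.a=0 P0.b=0 P1.a=1
P0.a=0 P0.b=1 P1.a=0
P0.a=0 P0.b=1 P1.a=1
P0.a=1 P0.b=1 P1.a=0
P0.a=1 P0.b=1 P1.a=1

outcome vector order: (P0.a,P0.b,P1.a)
|PSO outcomes| = 6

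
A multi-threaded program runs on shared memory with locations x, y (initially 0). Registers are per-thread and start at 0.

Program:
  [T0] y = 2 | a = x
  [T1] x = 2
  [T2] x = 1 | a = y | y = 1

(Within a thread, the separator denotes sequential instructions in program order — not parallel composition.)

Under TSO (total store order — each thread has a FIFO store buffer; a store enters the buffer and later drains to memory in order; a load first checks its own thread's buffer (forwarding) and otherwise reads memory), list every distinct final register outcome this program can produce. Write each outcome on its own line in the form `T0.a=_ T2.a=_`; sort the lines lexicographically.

outcome vector order: (T0.a,T2.a)
|TSO outcomes| = 6

T0.a=0 T2.a=0
T0.a=0 T2.a=2
T0.a=1 T2.a=0
T0.a=1 T2.a=2
T0.a=2 T2.a=0
T0.a=2 T2.a=2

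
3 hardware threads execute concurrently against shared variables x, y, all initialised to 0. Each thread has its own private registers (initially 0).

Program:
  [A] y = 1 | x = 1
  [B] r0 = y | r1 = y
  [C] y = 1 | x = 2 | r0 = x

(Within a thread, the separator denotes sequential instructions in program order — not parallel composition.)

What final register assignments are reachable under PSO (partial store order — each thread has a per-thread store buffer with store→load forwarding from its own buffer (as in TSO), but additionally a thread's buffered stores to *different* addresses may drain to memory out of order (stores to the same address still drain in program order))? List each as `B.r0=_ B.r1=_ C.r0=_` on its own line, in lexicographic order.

outcome vector order: (B.r0,B.r1,C.r0)
|PSO outcomes| = 6

B.r0=0 B.r1=0 C.r0=1
B.r0=0 B.r1=0 C.r0=2
B.r0=0 B.r1=1 C.r0=1
B.r0=0 B.r1=1 C.r0=2
B.r0=1 B.r1=1 C.r0=1
B.r0=1 B.r1=1 C.r0=2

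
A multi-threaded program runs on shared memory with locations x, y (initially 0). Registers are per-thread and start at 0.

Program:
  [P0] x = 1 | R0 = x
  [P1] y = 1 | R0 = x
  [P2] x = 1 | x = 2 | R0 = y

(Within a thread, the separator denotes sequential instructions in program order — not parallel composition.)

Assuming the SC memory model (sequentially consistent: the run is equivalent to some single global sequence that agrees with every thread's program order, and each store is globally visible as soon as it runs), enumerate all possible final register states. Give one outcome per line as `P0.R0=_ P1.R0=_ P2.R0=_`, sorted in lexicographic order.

outcome vector order: (P0.R0,P1.R0,P2.R0)
|SC outcomes| = 9

P0.R0=1 P1.R0=0 P2.R0=1
P0.R0=1 P1.R0=1 P2.R0=0
P0.R0=1 P1.R0=1 P2.R0=1
P0.R0=1 P1.R0=2 P2.R0=0
P0.R0=1 P1.R0=2 P2.R0=1
P0.R0=2 P1.R0=0 P2.R0=1
P0.R0=2 P1.R0=1 P2.R0=1
P0.R0=2 P1.R0=2 P2.R0=0
P0.R0=2 P1.R0=2 P2.R0=1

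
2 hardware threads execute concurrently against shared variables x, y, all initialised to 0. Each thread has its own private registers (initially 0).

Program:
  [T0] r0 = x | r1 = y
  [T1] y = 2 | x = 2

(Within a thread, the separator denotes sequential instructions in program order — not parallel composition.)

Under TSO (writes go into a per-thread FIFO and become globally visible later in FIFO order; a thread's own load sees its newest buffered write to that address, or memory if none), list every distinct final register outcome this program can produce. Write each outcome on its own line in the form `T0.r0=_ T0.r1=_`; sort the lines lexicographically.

T0.r0=0 T0.r1=0
T0.r0=0 T0.r1=2
T0.r0=2 T0.r1=2

outcome vector order: (T0.r0,T0.r1)
|TSO outcomes| = 3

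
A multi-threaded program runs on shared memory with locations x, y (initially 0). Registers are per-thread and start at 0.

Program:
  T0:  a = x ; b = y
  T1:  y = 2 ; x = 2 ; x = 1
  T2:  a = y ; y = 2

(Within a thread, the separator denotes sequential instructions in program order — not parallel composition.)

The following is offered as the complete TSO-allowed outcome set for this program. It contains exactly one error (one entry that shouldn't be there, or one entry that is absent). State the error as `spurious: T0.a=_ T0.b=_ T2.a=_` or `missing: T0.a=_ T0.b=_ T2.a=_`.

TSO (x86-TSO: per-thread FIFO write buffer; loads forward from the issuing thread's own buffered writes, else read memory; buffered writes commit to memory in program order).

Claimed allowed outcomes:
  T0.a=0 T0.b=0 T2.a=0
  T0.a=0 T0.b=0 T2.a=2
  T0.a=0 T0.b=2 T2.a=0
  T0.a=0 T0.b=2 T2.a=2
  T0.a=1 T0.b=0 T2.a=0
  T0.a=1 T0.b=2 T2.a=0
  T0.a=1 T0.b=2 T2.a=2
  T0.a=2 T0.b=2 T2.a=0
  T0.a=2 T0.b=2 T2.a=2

spurious: T0.a=1 T0.b=0 T2.a=0

outcome vector order: (T0.a,T0.b,T2.a)
under TSO → 000, 002, 020, 022, 120, 122, 220, 222
claimed∖TSO = {100}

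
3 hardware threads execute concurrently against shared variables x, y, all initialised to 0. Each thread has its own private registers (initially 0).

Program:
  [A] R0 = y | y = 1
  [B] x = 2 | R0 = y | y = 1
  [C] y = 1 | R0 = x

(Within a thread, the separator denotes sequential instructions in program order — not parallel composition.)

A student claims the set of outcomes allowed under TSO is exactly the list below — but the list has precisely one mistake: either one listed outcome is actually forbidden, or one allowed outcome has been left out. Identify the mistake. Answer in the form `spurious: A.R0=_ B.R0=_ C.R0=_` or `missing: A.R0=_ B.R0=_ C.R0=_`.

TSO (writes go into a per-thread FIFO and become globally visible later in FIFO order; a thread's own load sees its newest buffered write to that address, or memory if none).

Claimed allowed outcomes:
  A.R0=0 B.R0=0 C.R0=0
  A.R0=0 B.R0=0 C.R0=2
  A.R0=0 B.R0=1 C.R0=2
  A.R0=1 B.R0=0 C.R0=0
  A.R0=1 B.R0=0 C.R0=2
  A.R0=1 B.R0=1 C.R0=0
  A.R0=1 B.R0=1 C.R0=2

missing: A.R0=0 B.R0=1 C.R0=0

outcome vector order: (A.R0,B.R0,C.R0)
under TSO → <0 0 0>; <0 0 2>; <0 1 0>; <0 1 2>; <1 0 0>; <1 0 2>; <1 1 0>; <1 1 2>
TSO∖claimed = {<0 1 0>}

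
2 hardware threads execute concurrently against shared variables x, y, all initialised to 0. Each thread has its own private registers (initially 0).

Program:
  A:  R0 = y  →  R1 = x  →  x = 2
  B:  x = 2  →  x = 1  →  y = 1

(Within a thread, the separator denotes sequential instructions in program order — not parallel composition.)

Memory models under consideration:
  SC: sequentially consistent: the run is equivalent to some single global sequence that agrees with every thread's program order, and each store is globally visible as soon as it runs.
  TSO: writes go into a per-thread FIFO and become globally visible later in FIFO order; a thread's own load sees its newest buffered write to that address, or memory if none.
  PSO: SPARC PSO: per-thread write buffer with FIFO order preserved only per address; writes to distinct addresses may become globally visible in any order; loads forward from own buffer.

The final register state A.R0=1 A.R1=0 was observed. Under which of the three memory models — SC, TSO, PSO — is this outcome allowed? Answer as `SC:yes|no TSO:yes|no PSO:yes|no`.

outcome vector order: (A.R0,A.R1)
SC: 4 outcomes — {<0 0>; <0 1>; <0 2>; <1 1>}
TSO: 4 outcomes — {<0 0>; <0 1>; <0 2>; <1 1>}
PSO: 6 outcomes — {<0 0>; <0 1>; <0 2>; <1 0>; <1 1>; <1 2>}
target <1 0> ∈ {PSO}

SC:no TSO:no PSO:yes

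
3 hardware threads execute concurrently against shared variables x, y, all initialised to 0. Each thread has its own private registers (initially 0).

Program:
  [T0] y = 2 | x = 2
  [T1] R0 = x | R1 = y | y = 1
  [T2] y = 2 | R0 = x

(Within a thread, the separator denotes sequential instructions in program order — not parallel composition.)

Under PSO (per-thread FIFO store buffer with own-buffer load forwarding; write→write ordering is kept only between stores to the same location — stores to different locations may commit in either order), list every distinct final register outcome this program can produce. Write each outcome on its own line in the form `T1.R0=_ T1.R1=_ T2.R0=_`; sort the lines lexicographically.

T1.R0=0 T1.R1=0 T2.R0=0
T1.R0=0 T1.R1=0 T2.R0=2
T1.R0=0 T1.R1=2 T2.R0=0
T1.R0=0 T1.R1=2 T2.R0=2
T1.R0=2 T1.R1=0 T2.R0=0
T1.R0=2 T1.R1=0 T2.R0=2
T1.R0=2 T1.R1=2 T2.R0=0
T1.R0=2 T1.R1=2 T2.R0=2

outcome vector order: (T1.R0,T1.R1,T2.R0)
|PSO outcomes| = 8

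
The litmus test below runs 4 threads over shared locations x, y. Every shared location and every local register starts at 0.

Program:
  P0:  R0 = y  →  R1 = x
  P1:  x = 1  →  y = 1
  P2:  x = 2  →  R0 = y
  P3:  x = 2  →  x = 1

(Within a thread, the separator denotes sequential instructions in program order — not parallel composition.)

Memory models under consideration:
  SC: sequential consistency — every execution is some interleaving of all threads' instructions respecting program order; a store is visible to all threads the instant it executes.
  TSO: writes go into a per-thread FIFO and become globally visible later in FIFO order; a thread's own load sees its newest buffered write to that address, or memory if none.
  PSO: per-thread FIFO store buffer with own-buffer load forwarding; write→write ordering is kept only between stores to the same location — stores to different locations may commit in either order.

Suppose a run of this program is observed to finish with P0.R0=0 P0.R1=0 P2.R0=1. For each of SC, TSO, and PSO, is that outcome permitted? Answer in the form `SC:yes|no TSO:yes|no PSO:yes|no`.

outcome vector order: (P0.R0,P0.R1,P2.R0)
under SC → (0,0,0) (0,0,1) (0,1,0) (0,1,1) (0,2,0) (0,2,1) (1,1,0) (1,1,1) (1,2,0) (1,2,1)
under TSO → (0,0,0) (0,0,1) (0,1,0) (0,1,1) (0,2,0) (0,2,1) (1,1,0) (1,1,1) (1,2,0) (1,2,1)
under PSO → (0,0,0) (0,0,1) (0,1,0) (0,1,1) (0,2,0) (0,2,1) (1,0,0) (1,0,1) (1,1,0) (1,1,1) (1,2,0) (1,2,1)
target (0,0,1) ∈ {SC,TSO,PSO}

SC:yes TSO:yes PSO:yes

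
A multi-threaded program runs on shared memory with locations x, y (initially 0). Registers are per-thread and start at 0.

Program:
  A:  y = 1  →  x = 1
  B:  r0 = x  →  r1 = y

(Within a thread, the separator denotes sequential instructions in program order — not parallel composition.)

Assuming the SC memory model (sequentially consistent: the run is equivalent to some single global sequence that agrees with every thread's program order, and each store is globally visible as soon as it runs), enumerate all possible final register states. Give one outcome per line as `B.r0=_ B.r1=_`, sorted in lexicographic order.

B.r0=0 B.r1=0
B.r0=0 B.r1=1
B.r0=1 B.r1=1

outcome vector order: (B.r0,B.r1)
|SC outcomes| = 3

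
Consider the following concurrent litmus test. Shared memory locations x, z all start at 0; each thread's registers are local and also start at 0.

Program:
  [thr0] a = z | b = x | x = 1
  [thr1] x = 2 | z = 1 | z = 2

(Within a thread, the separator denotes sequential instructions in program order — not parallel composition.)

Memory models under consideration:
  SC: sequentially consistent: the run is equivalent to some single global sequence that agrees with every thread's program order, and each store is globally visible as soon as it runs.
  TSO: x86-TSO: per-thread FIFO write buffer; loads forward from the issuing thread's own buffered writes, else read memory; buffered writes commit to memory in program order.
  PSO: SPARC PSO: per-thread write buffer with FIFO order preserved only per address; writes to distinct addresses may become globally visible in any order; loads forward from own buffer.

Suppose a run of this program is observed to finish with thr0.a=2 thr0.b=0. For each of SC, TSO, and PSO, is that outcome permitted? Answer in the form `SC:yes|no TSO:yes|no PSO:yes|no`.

outcome vector order: (thr0.a,thr0.b)
[SC] allowed = {(0,0) (0,2) (1,2) (2,2)}
[TSO] allowed = {(0,0) (0,2) (1,2) (2,2)}
[PSO] allowed = {(0,0) (0,2) (1,0) (1,2) (2,0) (2,2)}
target (2,0) ∈ {PSO}

SC:no TSO:no PSO:yes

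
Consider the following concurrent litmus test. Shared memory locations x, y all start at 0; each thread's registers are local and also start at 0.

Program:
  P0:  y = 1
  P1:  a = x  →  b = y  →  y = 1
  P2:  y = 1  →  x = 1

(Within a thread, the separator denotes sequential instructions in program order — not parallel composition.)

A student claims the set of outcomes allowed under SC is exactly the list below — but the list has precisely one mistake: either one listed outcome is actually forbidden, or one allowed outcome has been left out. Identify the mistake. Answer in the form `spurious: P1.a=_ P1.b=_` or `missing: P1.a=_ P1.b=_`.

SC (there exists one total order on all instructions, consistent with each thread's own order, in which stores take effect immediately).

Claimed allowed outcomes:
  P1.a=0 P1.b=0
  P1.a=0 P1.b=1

missing: P1.a=1 P1.b=1

outcome vector order: (P1.a,P1.b)
SC: 3 outcomes — {00, 01, 11}
SC∖claimed = {11}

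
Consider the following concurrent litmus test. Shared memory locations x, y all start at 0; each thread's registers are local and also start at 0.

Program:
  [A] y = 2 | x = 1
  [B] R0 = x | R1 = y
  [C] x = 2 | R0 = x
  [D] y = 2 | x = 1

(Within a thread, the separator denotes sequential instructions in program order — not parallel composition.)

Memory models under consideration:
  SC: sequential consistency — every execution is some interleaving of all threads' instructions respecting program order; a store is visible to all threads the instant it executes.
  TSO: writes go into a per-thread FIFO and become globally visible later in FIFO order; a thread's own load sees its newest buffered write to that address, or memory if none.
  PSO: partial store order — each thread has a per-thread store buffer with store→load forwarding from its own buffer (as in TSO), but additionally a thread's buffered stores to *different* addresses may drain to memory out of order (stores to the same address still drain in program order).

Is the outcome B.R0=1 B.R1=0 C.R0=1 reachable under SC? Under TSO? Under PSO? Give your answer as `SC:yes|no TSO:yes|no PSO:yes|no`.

outcome vector order: (B.R0,B.R1,C.R0)
under SC → 0/0/1; 0/0/2; 0/2/1; 0/2/2; 1/2/1; 1/2/2; 2/0/1; 2/0/2; 2/2/1; 2/2/2
under TSO → 0/0/1; 0/0/2; 0/2/1; 0/2/2; 1/2/1; 1/2/2; 2/0/1; 2/0/2; 2/2/1; 2/2/2
under PSO → 0/0/1; 0/0/2; 0/2/1; 0/2/2; 1/0/1; 1/0/2; 1/2/1; 1/2/2; 2/0/1; 2/0/2; 2/2/1; 2/2/2
target 1/0/1 ∈ {PSO}

SC:no TSO:no PSO:yes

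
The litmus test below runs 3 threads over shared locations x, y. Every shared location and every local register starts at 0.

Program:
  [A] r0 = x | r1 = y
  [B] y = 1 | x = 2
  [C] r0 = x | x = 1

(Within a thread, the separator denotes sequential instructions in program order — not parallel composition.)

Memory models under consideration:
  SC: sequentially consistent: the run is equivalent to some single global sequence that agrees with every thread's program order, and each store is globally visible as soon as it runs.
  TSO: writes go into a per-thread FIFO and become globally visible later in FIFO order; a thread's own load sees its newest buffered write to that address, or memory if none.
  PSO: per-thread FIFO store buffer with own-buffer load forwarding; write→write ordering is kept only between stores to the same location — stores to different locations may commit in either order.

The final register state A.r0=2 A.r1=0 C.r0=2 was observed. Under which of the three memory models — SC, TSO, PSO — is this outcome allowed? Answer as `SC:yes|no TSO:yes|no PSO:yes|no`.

outcome vector order: (A.r0,A.r1,C.r0)
under SC → 000; 002; 010; 012; 100; 110; 112; 210; 212
under TSO → 000; 002; 010; 012; 100; 110; 112; 210; 212
under PSO → 000; 002; 010; 012; 100; 102; 110; 112; 200; 202; 210; 212
target 202 ∈ {PSO}

SC:no TSO:no PSO:yes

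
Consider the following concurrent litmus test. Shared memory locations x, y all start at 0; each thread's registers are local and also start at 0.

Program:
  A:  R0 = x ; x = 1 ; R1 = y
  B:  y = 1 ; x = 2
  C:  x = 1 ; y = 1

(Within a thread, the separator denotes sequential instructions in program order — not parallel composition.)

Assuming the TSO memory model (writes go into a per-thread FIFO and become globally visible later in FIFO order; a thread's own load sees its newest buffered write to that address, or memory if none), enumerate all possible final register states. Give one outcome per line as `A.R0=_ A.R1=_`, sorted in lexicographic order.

A.R0=0 A.R1=0
A.R0=0 A.R1=1
A.R0=1 A.R1=0
A.R0=1 A.R1=1
A.R0=2 A.R1=1

outcome vector order: (A.R0,A.R1)
|TSO outcomes| = 5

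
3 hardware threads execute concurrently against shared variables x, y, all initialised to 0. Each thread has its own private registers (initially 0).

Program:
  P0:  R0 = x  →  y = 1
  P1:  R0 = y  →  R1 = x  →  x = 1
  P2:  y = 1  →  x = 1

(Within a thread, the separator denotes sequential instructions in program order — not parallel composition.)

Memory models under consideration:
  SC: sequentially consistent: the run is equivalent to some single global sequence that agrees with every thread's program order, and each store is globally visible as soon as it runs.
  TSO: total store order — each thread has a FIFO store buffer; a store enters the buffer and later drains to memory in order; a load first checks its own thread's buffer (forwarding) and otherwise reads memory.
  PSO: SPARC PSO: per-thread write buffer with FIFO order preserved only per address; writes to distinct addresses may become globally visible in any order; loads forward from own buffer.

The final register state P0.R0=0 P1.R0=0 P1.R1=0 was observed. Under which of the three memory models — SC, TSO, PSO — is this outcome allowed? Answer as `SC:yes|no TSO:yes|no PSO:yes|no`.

SC:yes TSO:yes PSO:yes

outcome vector order: (P0.R0,P1.R0,P1.R1)
[SC] allowed = {<0 0 0>; <0 0 1>; <0 1 0>; <0 1 1>; <1 0 0>; <1 0 1>; <1 1 0>; <1 1 1>}
[TSO] allowed = {<0 0 0>; <0 0 1>; <0 1 0>; <0 1 1>; <1 0 0>; <1 0 1>; <1 1 0>; <1 1 1>}
[PSO] allowed = {<0 0 0>; <0 0 1>; <0 1 0>; <0 1 1>; <1 0 0>; <1 0 1>; <1 1 0>; <1 1 1>}
target <0 0 0> ∈ {SC,TSO,PSO}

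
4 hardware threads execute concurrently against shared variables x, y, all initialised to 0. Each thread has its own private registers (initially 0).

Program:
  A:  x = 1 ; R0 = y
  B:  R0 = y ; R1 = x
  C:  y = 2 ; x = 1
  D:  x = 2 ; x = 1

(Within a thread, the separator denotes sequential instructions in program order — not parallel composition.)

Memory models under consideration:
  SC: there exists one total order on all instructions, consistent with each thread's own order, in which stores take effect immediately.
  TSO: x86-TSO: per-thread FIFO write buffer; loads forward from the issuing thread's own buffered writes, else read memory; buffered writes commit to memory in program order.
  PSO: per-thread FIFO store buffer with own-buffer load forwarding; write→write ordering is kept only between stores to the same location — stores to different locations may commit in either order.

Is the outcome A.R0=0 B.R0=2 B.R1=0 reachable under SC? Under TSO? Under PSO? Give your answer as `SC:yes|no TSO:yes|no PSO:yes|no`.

outcome vector order: (A.R0,B.R0,B.R1)
under SC → 0/0/0, 0/0/1, 0/0/2, 0/2/1, 0/2/2, 2/0/0, 2/0/1, 2/0/2, 2/2/0, 2/2/1, 2/2/2
under TSO → 0/0/0, 0/0/1, 0/0/2, 0/2/0, 0/2/1, 0/2/2, 2/0/0, 2/0/1, 2/0/2, 2/2/0, 2/2/1, 2/2/2
under PSO → 0/0/0, 0/0/1, 0/0/2, 0/2/0, 0/2/1, 0/2/2, 2/0/0, 2/0/1, 2/0/2, 2/2/0, 2/2/1, 2/2/2
target 0/2/0 ∈ {TSO,PSO}

SC:no TSO:yes PSO:yes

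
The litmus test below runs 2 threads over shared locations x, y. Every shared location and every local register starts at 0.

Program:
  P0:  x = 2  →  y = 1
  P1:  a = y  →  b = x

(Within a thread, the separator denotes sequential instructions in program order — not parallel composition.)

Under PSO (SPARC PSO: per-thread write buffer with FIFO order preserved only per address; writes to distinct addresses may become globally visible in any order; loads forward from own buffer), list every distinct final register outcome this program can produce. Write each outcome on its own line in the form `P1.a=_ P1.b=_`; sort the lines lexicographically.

P1.a=0 P1.b=0
P1.a=0 P1.b=2
P1.a=1 P1.b=0
P1.a=1 P1.b=2

outcome vector order: (P1.a,P1.b)
|PSO outcomes| = 4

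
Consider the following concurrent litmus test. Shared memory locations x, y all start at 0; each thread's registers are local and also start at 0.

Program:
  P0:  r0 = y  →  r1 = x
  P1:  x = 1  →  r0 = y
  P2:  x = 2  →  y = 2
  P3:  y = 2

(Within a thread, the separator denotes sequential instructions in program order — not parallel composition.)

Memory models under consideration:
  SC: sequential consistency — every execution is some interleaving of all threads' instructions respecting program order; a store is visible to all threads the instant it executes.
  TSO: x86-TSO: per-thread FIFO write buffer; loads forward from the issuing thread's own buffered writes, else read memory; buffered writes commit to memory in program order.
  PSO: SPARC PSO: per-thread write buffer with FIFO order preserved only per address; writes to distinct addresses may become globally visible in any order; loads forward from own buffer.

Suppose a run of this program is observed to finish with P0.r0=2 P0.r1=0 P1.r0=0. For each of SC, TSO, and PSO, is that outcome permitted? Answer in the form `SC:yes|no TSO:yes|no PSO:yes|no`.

SC:no TSO:yes PSO:yes

outcome vector order: (P0.r0,P0.r1,P1.r0)
SC (11): 0/0/0, 0/0/2, 0/1/0, 0/1/2, 0/2/0, 0/2/2, 2/0/2, 2/1/0, 2/1/2, 2/2/0, 2/2/2
TSO (12): 0/0/0, 0/0/2, 0/1/0, 0/1/2, 0/2/0, 0/2/2, 2/0/0, 2/0/2, 2/1/0, 2/1/2, 2/2/0, 2/2/2
PSO (12): 0/0/0, 0/0/2, 0/1/0, 0/1/2, 0/2/0, 0/2/2, 2/0/0, 2/0/2, 2/1/0, 2/1/2, 2/2/0, 2/2/2
target 2/0/0 ∈ {TSO,PSO}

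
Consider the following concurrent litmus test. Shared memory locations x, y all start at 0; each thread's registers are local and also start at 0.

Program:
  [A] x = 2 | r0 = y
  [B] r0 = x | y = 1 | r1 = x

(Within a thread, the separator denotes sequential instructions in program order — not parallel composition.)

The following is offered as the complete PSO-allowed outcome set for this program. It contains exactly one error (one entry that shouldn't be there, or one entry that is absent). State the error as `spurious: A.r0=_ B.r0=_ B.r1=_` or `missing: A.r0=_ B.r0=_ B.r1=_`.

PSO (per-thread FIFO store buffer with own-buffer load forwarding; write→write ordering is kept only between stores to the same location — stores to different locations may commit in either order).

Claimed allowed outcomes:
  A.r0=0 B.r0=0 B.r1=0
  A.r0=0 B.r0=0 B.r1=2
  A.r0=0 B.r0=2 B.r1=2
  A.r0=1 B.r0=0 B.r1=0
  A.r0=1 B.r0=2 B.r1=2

missing: A.r0=1 B.r0=0 B.r1=2

outcome vector order: (A.r0,B.r0,B.r1)
PSO (6): 0/0/0, 0/0/2, 0/2/2, 1/0/0, 1/0/2, 1/2/2
PSO∖claimed = {1/0/2}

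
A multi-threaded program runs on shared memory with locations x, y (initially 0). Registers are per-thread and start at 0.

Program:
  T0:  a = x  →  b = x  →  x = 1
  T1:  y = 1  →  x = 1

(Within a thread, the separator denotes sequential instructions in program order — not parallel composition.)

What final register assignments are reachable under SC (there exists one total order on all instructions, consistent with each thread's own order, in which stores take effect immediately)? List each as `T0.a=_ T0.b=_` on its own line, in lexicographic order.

outcome vector order: (T0.a,T0.b)
|SC outcomes| = 3

T0.a=0 T0.b=0
T0.a=0 T0.b=1
T0.a=1 T0.b=1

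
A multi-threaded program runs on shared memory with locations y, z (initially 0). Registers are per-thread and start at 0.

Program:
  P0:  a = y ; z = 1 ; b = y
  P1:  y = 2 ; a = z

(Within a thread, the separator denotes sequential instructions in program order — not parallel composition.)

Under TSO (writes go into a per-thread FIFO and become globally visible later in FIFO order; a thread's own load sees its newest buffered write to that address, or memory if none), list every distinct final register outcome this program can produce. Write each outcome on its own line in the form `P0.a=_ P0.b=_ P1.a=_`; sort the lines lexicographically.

outcome vector order: (P0.a,P0.b,P1.a)
|TSO outcomes| = 6

P0.a=0 P0.b=0 P1.a=0
P0.a=0 P0.b=0 P1.a=1
P0.a=0 P0.b=2 P1.a=0
P0.a=0 P0.b=2 P1.a=1
P0.a=2 P0.b=2 P1.a=0
P0.a=2 P0.b=2 P1.a=1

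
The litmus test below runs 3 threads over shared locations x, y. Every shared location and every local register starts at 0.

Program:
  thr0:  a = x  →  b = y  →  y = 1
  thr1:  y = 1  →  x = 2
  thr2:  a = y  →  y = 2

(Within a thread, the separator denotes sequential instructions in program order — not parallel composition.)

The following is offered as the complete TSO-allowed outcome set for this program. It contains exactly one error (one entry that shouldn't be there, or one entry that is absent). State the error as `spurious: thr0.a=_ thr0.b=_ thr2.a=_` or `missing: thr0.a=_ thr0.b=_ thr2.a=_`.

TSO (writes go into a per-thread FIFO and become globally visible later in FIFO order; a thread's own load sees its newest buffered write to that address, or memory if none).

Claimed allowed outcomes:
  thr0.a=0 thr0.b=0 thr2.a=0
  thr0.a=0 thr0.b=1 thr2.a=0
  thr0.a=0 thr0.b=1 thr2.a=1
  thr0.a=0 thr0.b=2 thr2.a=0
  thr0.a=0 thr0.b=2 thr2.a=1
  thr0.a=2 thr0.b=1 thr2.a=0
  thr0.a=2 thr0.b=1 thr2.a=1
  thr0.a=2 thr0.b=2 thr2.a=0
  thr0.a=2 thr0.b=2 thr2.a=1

outcome vector order: (thr0.a,thr0.b,thr2.a)
[TSO] allowed = {000 001 010 011 020 021 210 211 220 221}
TSO∖claimed = {001}

missing: thr0.a=0 thr0.b=0 thr2.a=1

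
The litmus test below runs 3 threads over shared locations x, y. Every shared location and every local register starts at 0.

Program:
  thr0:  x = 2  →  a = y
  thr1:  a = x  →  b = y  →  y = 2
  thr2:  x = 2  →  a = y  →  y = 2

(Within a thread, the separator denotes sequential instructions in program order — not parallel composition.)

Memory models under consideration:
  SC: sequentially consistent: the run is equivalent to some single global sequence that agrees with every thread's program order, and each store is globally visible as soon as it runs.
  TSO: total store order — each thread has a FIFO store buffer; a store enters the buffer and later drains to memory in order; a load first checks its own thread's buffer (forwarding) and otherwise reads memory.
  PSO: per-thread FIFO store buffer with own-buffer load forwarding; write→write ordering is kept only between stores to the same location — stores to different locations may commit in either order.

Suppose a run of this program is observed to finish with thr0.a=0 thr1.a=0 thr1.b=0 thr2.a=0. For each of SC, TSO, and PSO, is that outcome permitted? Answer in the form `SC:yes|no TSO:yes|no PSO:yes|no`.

outcome vector order: (thr0.a,thr1.a,thr1.b,thr2.a)
[SC] allowed = {(0,0,0,0); (0,0,0,2); (0,0,2,0); (0,2,0,0); (0,2,0,2); (0,2,2,0); (2,0,0,0); (2,0,0,2); (2,0,2,0); (2,2,0,0); (2,2,0,2); (2,2,2,0)}
[TSO] allowed = {(0,0,0,0); (0,0,0,2); (0,0,2,0); (0,2,0,0); (0,2,0,2); (0,2,2,0); (2,0,0,0); (2,0,0,2); (2,0,2,0); (2,2,0,0); (2,2,0,2); (2,2,2,0)}
[PSO] allowed = {(0,0,0,0); (0,0,0,2); (0,0,2,0); (0,2,0,0); (0,2,0,2); (0,2,2,0); (2,0,0,0); (2,0,0,2); (2,0,2,0); (2,2,0,0); (2,2,0,2); (2,2,2,0)}
target (0,0,0,0) ∈ {SC,TSO,PSO}

SC:yes TSO:yes PSO:yes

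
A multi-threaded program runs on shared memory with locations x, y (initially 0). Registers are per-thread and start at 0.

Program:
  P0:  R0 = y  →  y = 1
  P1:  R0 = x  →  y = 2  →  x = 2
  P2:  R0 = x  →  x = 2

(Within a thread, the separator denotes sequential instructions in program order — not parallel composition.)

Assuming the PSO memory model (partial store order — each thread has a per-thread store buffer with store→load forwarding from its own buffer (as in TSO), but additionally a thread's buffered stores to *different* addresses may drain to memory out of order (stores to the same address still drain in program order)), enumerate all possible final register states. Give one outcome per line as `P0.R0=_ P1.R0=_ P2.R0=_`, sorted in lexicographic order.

outcome vector order: (P0.R0,P1.R0,P2.R0)
|PSO outcomes| = 6

P0.R0=0 P1.R0=0 P2.R0=0
P0.R0=0 P1.R0=0 P2.R0=2
P0.R0=0 P1.R0=2 P2.R0=0
P0.R0=2 P1.R0=0 P2.R0=0
P0.R0=2 P1.R0=0 P2.R0=2
P0.R0=2 P1.R0=2 P2.R0=0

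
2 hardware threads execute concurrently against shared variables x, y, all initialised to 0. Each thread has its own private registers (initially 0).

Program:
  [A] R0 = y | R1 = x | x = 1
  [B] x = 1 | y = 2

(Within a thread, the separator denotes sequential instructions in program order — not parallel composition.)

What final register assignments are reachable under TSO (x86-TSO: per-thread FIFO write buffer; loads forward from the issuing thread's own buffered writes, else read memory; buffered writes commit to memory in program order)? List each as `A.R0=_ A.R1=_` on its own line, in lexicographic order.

outcome vector order: (A.R0,A.R1)
|TSO outcomes| = 3

A.R0=0 A.R1=0
A.R0=0 A.R1=1
A.R0=2 A.R1=1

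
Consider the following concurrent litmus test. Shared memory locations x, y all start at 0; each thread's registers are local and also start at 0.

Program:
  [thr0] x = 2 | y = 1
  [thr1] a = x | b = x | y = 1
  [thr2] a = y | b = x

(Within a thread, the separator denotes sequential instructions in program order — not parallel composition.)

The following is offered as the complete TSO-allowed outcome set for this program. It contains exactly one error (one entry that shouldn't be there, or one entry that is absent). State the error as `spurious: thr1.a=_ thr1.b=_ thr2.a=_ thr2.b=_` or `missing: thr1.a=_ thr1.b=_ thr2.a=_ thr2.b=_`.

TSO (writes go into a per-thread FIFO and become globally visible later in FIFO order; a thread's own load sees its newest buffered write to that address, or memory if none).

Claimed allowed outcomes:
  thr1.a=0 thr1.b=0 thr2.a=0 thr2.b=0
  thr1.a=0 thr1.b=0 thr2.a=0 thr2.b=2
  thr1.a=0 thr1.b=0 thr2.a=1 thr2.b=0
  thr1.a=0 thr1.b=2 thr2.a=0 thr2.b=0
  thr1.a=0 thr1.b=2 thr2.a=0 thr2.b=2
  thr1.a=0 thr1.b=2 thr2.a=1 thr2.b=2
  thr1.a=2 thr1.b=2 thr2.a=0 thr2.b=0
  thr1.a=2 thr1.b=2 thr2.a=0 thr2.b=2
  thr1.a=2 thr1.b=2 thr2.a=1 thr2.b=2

outcome vector order: (thr1.a,thr1.b,thr2.a,thr2.b)
under TSO → <0 0 0 0>, <0 0 0 2>, <0 0 1 0>, <0 0 1 2>, <0 2 0 0>, <0 2 0 2>, <0 2 1 2>, <2 2 0 0>, <2 2 0 2>, <2 2 1 2>
TSO∖claimed = {<0 0 1 2>}

missing: thr1.a=0 thr1.b=0 thr2.a=1 thr2.b=2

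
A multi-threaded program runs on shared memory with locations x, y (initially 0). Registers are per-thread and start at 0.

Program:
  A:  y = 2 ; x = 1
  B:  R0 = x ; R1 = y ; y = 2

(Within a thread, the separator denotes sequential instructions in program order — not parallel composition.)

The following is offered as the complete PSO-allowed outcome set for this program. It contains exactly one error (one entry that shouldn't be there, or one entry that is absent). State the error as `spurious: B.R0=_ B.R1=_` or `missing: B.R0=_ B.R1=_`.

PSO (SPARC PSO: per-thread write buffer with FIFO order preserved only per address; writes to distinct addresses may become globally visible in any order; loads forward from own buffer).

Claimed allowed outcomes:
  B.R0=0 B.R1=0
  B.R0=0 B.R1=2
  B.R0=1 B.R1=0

missing: B.R0=1 B.R1=2

outcome vector order: (B.R0,B.R1)
under PSO → <0 0>, <0 2>, <1 0>, <1 2>
PSO∖claimed = {<1 2>}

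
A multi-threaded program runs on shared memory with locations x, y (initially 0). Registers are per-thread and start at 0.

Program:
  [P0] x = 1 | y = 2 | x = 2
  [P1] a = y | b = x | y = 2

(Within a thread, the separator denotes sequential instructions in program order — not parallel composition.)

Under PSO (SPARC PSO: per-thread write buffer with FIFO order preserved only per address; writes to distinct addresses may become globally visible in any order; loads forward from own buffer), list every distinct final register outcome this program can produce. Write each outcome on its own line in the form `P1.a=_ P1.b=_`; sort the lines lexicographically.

P1.a=0 P1.b=0
P1.a=0 P1.b=1
P1.a=0 P1.b=2
P1.a=2 P1.b=0
P1.a=2 P1.b=1
P1.a=2 P1.b=2

outcome vector order: (P1.a,P1.b)
|PSO outcomes| = 6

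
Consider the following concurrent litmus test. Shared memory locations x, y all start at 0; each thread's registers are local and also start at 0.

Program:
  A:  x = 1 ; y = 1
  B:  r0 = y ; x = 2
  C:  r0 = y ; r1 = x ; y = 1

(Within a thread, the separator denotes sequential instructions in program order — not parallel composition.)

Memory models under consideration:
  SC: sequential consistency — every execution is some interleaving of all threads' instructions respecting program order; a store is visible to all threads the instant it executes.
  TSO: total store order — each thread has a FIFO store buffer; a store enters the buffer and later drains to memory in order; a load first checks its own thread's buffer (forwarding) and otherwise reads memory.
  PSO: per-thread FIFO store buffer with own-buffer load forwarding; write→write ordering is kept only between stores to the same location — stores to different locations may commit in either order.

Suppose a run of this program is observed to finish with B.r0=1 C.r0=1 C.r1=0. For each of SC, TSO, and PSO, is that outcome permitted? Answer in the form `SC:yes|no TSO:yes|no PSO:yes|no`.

outcome vector order: (B.r0,C.r0,C.r1)
[SC] allowed = {000; 001; 002; 011; 012; 100; 101; 102; 111; 112}
[TSO] allowed = {000; 001; 002; 011; 012; 100; 101; 102; 111; 112}
[PSO] allowed = {000; 001; 002; 010; 011; 012; 100; 101; 102; 110; 111; 112}
target 110 ∈ {PSO}

SC:no TSO:no PSO:yes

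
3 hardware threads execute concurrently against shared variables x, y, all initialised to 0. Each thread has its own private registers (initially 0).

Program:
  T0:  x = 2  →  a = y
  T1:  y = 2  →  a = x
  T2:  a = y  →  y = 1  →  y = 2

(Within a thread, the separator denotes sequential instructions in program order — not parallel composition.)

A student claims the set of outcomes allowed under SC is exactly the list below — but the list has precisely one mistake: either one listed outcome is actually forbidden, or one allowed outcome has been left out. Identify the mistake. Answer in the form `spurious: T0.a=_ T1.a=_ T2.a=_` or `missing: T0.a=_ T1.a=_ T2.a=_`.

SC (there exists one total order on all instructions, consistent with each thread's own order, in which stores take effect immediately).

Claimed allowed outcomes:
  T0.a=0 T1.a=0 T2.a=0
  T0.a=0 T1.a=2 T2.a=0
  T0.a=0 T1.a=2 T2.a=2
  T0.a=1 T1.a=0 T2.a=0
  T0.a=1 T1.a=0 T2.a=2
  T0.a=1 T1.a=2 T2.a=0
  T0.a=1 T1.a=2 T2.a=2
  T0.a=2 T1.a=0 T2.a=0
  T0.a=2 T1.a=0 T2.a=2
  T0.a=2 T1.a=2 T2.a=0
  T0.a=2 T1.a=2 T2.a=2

spurious: T0.a=0 T1.a=0 T2.a=0

outcome vector order: (T0.a,T1.a,T2.a)
[SC] allowed = {020 022 100 102 120 122 200 202 220 222}
claimed∖SC = {000}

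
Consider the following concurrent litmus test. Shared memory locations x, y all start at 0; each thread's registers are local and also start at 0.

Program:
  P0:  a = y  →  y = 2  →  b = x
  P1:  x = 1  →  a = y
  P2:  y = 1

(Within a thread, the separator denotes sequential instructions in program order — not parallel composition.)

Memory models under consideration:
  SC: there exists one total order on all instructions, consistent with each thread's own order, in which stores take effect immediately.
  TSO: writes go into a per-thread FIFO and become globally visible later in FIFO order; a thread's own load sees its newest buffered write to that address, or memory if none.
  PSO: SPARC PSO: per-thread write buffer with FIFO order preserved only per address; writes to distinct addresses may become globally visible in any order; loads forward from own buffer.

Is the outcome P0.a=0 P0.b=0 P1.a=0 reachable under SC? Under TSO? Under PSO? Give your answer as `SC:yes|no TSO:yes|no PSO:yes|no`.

SC:no TSO:yes PSO:yes

outcome vector order: (P0.a,P0.b,P1.a)
SC (9): 0/0/1; 0/0/2; 0/1/0; 0/1/1; 0/1/2; 1/0/2; 1/1/0; 1/1/1; 1/1/2
TSO (12): 0/0/0; 0/0/1; 0/0/2; 0/1/0; 0/1/1; 0/1/2; 1/0/0; 1/0/1; 1/0/2; 1/1/0; 1/1/1; 1/1/2
PSO (12): 0/0/0; 0/0/1; 0/0/2; 0/1/0; 0/1/1; 0/1/2; 1/0/0; 1/0/1; 1/0/2; 1/1/0; 1/1/1; 1/1/2
target 0/0/0 ∈ {TSO,PSO}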